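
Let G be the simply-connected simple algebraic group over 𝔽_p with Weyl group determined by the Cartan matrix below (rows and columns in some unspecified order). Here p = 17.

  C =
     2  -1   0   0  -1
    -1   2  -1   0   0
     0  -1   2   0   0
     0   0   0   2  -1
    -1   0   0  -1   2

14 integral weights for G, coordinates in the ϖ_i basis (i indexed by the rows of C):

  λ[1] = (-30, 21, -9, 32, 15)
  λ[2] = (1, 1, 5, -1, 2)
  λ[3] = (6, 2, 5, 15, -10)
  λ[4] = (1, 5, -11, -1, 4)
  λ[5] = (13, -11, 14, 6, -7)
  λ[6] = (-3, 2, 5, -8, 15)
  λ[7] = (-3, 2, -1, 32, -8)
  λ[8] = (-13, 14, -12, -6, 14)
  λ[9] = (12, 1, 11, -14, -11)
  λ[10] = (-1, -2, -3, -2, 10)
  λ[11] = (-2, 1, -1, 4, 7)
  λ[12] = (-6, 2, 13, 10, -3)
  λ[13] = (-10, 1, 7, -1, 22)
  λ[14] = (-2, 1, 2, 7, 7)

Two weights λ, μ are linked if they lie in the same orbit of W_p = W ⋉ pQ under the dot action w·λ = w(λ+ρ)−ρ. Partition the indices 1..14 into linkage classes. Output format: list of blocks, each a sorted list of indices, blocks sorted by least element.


Type A_5, rank 5, |W|=720; reorder rows/cols to standard.

Each λ_j+ρ reduced to Ā_17; 5-tuples below use C's row order:

  λ_1+ρ ↦ (1, 1, 0, 5, 7);  λ_2+ρ ↦ (2, 2, 6, 0, 3);  λ_3+ρ ↦ (2, 1, 0, 1, 7);  λ_4+ρ ↦ (2, 2, 6, 0, 3);  λ_5+ρ ↦ (2, 8, 2, 2, 2);  λ_6+ρ ↦ (2, 1, 0, 1, 7);  λ_7+ρ ↦ (2, 1, 0, 1, 7);  λ_8+ρ ↦ (2, 8, 2, 2, 2);  λ_9+ρ ↦ (2, 2, 6, 0, 3);  λ_10+ρ ↦ (2, 1, 0, 1, 7);  λ_11+ρ ↦ (1, 1, 0, 5, 7);  λ_12+ρ ↦ (2, 2, 6, 0, 3);  λ_13+ρ ↦ (2, 1, 0, 1, 7);  λ_14+ρ ↦ (1, 1, 0, 5, 7)

Grouping the 14 weights by Ā_17-representative: 4 linkage classes.

[[1, 11, 14], [2, 4, 9, 12], [3, 6, 7, 10, 13], [5, 8]]


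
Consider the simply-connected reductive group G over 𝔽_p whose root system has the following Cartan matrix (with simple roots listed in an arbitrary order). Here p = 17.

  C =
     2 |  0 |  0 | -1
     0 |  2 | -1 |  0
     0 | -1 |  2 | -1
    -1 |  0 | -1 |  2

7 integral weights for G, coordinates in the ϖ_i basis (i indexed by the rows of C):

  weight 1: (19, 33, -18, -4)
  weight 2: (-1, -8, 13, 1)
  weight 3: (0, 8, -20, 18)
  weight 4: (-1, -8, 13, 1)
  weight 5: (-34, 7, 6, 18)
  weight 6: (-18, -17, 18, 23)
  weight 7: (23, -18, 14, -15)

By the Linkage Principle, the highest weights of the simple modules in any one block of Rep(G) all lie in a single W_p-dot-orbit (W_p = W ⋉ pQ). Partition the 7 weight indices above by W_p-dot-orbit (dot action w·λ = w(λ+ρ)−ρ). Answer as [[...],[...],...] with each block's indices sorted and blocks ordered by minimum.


Dynkin diagram of C (from the 6 off-diagonal −1 entries): A_4.

Folding the 7 weights λ_j+ρ into Ā_17 (reps in the given 4-coord order):

  λ_1 → (14, 0, 0, 0)
  λ_2 → (0, 7, 7, 2)
  λ_3 → (0, 7, 7, 2)
  λ_4 → (0, 7, 7, 2)
  λ_5 → (0, 7, 7, 2)
  λ_6 → (0, 1, 2, 7)
  λ_7 → (0, 7, 7, 2)

The 7 indices split into 3 linkage classes (same alcove rep ⇔ same W_17-dot-orbit):

[[1], [2, 3, 4, 5, 7], [6]]


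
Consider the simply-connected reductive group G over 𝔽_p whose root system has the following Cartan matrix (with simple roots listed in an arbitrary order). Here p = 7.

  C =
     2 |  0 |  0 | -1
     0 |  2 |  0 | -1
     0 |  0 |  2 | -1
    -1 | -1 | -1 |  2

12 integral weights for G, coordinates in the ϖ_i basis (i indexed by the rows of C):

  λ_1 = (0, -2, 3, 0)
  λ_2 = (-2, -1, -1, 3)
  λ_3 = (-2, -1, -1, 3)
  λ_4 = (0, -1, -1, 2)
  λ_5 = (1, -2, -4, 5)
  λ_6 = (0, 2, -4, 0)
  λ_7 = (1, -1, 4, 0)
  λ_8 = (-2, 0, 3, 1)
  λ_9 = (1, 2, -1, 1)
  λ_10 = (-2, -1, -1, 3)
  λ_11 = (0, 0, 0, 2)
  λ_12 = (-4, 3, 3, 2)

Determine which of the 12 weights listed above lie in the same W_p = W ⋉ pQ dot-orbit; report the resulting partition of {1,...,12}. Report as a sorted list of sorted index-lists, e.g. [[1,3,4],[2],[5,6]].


Dynkin diagram of C (from the 6 off-diagonal −1 entries): D_4.

Ā_7 reps of the 12 weights (D_4, coords as presented):

  [1] (1, 1, 4, 0);  [2] (1, 0, 0, 3);  [3] (1, 0, 0, 3);  [4] (1, 0, 0, 3);  [5] (1, 0, 2, 1);  [6] (1, 1, 1, 1);  [7] (1, 1, 4, 0);  [8] (1, 1, 4, 0);  [9] (2, 3, 0, 0);  [10] (1, 0, 0, 3);  [11] (1, 1, 1, 1);  [12] (1, 0, 0, 3)

Partition of {1..12} into 5 W_7-dot-orbits:

[[1, 7, 8], [2, 3, 4, 10, 12], [5], [6, 11], [9]]


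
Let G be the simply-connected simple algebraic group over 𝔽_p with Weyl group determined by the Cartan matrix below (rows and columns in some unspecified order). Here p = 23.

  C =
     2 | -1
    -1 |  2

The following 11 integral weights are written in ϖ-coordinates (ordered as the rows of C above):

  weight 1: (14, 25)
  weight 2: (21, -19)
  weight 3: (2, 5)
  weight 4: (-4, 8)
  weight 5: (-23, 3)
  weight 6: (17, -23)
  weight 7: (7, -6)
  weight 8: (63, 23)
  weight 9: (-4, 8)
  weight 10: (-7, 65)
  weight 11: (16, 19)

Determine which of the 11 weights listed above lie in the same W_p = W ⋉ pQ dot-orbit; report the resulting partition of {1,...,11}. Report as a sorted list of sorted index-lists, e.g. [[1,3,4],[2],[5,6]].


C ↔ A_2 under row/col permutation; |W(A_2)| = 6.

Each λ_j+ρ reduced to Ā_23; 2-tuples below use C's row order:

  λ_1 → (3, 5) · λ_2 → (4, 18) · λ_3 → (3, 6) · λ_4 → (3, 6) · λ_5 → (4, 18) · λ_6 → (4, 18) · λ_7 → (3, 5) · λ_8 → (4, 18) · λ_9 → (3, 6) · λ_10 → (3, 6) · λ_11 → (3, 6)

Linkage partition of the 11 weights (3 classes, p=23):

[[1, 7], [2, 5, 6, 8], [3, 4, 9, 10, 11]]


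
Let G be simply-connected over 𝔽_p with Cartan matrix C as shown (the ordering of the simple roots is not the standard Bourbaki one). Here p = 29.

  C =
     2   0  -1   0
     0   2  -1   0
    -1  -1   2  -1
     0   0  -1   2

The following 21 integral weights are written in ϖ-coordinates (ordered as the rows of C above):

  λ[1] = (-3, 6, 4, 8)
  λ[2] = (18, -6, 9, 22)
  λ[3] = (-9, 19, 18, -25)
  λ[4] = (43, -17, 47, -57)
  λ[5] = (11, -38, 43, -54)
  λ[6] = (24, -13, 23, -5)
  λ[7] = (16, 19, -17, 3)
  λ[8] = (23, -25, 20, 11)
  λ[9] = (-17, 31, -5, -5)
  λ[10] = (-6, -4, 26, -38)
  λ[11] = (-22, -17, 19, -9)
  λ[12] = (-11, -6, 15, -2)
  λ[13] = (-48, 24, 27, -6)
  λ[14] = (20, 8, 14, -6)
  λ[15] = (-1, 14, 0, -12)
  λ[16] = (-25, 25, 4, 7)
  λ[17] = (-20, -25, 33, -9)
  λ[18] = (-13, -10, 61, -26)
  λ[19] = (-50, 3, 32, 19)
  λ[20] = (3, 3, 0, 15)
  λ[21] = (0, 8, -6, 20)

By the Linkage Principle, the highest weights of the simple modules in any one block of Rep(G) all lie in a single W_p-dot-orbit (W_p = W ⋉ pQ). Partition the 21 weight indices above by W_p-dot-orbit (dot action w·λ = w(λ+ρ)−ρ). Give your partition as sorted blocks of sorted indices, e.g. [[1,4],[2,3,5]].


Root system D_4: the 4×4 matrix C matches after relabeling.

W_29-reps of the 21 weights in Ā_29 (same 4-coord order as C):

  λ_1+ρ ↦ (2, 7, 3, 9)
  λ_2+ρ ↦ (4, 18, 1, 0)
  λ_3+ρ ↦ (3, 5, 2, 9)
  λ_4+ρ ↦ (3, 5, 2, 9)
  λ_5+ρ ↦ (2, 7, 3, 9)
  λ_6+ρ ↦ (1, 4, 4, 12)
  λ_7+ρ ↦ (1, 4, 4, 12)
  λ_8+ρ ↦ (4, 4, 1, 16)
  λ_9+ρ ↦ (4, 4, 1, 16)
  λ_10+ρ ↦ (3, 5, 2, 9)
  λ_11+ρ ↦ (1, 4, 4, 12)
  λ_12+ρ ↦ (10, 5, 0, 1)
  λ_13+ρ ↦ (4, 18, 1, 0)
  λ_14+ρ ↦ (3, 5, 2, 9)
  λ_15+ρ ↦ (10, 5, 0, 1)
  λ_16+ρ ↦ (3, 5, 2, 9)
  λ_17+ρ ↦ (2, 7, 3, 9)
  λ_18+ρ ↦ (1, 4, 4, 12)
  λ_19+ρ ↦ (1, 4, 4, 12)
  λ_20+ρ ↦ (4, 4, 1, 16)
  λ_21+ρ ↦ (4, 4, 1, 16)

The 21 indices split into 6 linkage classes (same alcove rep ⇔ same W_29-dot-orbit):

[[1, 5, 17], [2, 13], [3, 4, 10, 14, 16], [6, 7, 11, 18, 19], [8, 9, 20, 21], [12, 15]]


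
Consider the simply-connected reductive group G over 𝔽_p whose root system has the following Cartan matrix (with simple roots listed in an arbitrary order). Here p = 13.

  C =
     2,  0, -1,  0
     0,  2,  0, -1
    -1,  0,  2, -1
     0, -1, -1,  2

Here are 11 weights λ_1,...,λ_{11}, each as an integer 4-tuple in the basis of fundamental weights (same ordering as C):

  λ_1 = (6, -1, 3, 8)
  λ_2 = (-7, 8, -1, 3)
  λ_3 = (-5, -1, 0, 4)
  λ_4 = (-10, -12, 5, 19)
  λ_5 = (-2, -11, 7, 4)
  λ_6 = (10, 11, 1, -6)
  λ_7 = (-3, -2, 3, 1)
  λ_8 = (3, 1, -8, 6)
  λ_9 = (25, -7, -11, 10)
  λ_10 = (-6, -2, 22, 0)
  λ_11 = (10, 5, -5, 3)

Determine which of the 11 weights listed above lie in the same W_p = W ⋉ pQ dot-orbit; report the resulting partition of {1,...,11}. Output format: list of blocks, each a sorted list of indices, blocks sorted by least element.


Dynkin diagram of C (from the 6 off-diagonal −1 entries): A_4.

Alcove-folded reps (p=13, 11 weights, presented ϖ-order):

  λ_1 → (0, 7, 4, 2);  λ_2 → (0, 7, 4, 2);  λ_3 → (1, 0, 3, 2);  λ_4 → (3, 2, 4, 0);  λ_5 → (1, 5, 2, 5);  λ_6 → (1, 0, 3, 2);  λ_7 → (2, 1, 2, 1);  λ_8 → (3, 2, 4, 0);  λ_9 → (1, 5, 2, 5);  λ_10 → (1, 5, 2, 5);  λ_11 → (3, 2, 4, 0)

Grouping the 11 weights by Ā_13-representative: 5 linkage classes.

[[1, 2], [3, 6], [4, 8, 11], [5, 9, 10], [7]]


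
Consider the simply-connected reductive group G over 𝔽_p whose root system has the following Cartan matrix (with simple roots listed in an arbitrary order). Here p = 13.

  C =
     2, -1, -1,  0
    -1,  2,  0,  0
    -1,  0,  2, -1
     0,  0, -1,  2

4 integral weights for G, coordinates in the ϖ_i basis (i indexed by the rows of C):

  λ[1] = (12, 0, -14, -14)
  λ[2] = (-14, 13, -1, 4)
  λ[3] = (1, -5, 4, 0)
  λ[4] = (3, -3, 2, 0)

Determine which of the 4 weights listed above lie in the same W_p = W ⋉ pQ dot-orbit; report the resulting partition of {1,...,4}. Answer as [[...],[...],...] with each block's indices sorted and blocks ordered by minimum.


Dynkin diagram of C (from the 6 off-diagonal −1 entries): A_4.

Alcove-folded reps (p=13, 4 weights, presented ϖ-order):

    λ_1+ρ ↦ (0, 1, 0, 0)
    λ_2+ρ ↦ (0, 0, 5, 7)
    λ_3+ρ ↦ (2, 2, 3, 1)
    λ_4+ρ ↦ (2, 2, 3, 1)

3 distinct reps among the 4 weights ⇒ 3 W_13-linkage classes:

[[1], [2], [3, 4]]


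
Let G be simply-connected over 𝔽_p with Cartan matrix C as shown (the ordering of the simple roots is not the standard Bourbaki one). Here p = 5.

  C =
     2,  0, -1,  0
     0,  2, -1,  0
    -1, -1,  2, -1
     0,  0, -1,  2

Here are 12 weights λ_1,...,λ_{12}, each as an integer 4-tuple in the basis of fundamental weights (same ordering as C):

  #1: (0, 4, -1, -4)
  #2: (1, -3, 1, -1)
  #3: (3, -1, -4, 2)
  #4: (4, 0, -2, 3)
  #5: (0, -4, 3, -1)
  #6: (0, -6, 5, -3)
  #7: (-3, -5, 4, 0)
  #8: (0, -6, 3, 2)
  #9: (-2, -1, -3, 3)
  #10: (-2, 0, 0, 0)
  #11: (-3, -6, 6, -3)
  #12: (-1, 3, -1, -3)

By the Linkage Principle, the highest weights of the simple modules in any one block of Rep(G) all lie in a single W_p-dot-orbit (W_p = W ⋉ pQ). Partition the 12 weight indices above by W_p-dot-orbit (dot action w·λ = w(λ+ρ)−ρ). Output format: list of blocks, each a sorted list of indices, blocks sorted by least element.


Root system D_4: the 4×4 matrix C matches after relabeling.

Ā_5 reps of the 12 weights (D_4, coords as presented):

  λ_1 → (2, 2, 0, 0);  λ_2 → (2, 2, 0, 0);  λ_3 → (1, 3, 0, 0);  λ_4 → (1, 3, 0, 0);  λ_5 → (1, 3, 0, 0);  λ_6 → (1, 3, 0, 0);  λ_7 → (1, 3, 0, 0);  λ_8 → (2, 2, 0, 0);  λ_9 → (0, 1, 1, 1);  λ_10 → (1, 1, 0, 1);  λ_11 → (0, 3, 0, 0);  λ_12 → (2, 2, 0, 0)

Linkage partition of the 12 weights (5 classes, p=5):

[[1, 2, 8, 12], [3, 4, 5, 6, 7], [9], [10], [11]]


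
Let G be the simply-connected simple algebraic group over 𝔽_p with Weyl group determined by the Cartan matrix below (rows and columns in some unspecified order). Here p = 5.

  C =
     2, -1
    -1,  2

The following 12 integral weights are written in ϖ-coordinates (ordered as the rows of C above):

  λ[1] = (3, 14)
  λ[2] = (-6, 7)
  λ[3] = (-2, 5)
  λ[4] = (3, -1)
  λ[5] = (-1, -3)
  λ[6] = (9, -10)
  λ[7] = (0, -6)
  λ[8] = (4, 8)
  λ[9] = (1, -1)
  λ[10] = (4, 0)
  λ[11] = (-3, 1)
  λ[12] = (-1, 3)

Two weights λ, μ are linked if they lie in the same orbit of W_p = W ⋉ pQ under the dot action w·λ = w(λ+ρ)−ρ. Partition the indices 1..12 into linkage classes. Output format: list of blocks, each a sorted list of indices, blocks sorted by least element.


C ↔ A_2 under row/col permutation; |W(A_2)| = 6.

Each λ_j+ρ reduced to Ā_5; 2-tuples below use C's row order:

    λ_1 → (4, 0)
    λ_2 → (2, 0)
    λ_3 → (0, 4)
    λ_4 → (4, 0)
    λ_5 → (2, 0)
    λ_6 → (4, 0)
    λ_7 → (4, 1)
    λ_8 → (0, 4)
    λ_9 → (2, 0)
    λ_10 → (4, 0)
    λ_11 → (2, 0)
    λ_12 → (0, 4)

Linkage partition of the 12 weights (4 classes, p=5):

[[1, 4, 6, 10], [2, 5, 9, 11], [3, 8, 12], [7]]


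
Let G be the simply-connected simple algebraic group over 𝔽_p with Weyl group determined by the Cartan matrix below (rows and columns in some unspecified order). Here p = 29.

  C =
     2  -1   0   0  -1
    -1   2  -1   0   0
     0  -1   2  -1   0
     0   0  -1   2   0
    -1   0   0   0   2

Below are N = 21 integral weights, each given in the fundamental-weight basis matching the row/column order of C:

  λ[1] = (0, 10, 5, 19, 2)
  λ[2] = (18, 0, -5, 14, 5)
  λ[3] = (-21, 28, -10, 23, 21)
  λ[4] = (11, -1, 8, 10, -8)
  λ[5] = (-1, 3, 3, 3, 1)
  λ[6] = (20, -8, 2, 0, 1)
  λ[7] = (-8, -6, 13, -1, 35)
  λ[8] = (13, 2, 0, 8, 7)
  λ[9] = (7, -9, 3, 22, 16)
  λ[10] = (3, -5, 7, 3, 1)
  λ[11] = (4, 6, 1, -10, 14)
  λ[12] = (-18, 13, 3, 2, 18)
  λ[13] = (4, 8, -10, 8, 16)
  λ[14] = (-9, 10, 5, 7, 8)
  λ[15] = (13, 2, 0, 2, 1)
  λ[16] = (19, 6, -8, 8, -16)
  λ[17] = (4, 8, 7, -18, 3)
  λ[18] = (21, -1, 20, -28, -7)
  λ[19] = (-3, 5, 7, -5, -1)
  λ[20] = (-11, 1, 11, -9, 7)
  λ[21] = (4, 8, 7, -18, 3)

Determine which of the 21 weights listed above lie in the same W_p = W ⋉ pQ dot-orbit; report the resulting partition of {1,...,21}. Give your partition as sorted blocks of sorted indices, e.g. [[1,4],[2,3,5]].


Cartan matrix: type A_5 (|W|=720); un-permuting the 5 rows.

Alcove-folded reps (p=29, 21 weights, presented ϖ-order):

  λ_1+ρ ↦ (8, 3, 6, 8, 1);  λ_2+ρ ↦ (14, 3, 1, 3, 2);  λ_3+ρ ↦ (5, 0, 7, 2, 15);  λ_4+ρ ↦ (5, 0, 9, 8, 4);  λ_5+ρ ↦ (0, 4, 4, 4, 2);  λ_6+ρ ↦ (14, 3, 1, 3, 2);  λ_7+ρ ↦ (5, 0, 7, 2, 15);  λ_8+ρ ↦ (14, 3, 1, 3, 2);  λ_9+ρ ↦ (0, 4, 4, 4, 2);  λ_10+ρ ↦ (0, 4, 4, 4, 2);  λ_11+ρ ↦ (5, 0, 7, 2, 15);  λ_12+ρ ↦ (14, 3, 1, 3, 2);  λ_13+ρ ↦ (5, 0, 7, 2, 15);  λ_14+ρ ↦ (8, 3, 6, 8, 1);  λ_15+ρ ↦ (14, 3, 1, 3, 2);  λ_16+ρ ↦ (5, 0, 7, 2, 15);  λ_17+ρ ↦ (5, 0, 9, 8, 4);  λ_18+ρ ↦ (2, 6, 0, 7, 8);  λ_19+ρ ↦ (0, 4, 4, 4, 2);  λ_20+ρ ↦ (0, 4, 4, 4, 2);  λ_21+ρ ↦ (5, 0, 9, 8, 4)

6 distinct reps among the 21 weights ⇒ 6 W_29-linkage classes:

[[1, 14], [2, 6, 8, 12, 15], [3, 7, 11, 13, 16], [4, 17, 21], [5, 9, 10, 19, 20], [18]]


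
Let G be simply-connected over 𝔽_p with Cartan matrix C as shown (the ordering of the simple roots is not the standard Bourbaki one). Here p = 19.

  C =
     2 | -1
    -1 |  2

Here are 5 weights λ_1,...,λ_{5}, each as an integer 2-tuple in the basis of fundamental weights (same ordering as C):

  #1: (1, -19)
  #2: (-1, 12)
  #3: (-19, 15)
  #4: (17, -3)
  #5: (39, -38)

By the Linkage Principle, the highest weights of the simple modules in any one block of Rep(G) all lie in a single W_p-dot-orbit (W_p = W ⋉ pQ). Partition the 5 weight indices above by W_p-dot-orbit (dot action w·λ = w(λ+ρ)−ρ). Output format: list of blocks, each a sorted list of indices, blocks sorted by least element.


Root system A_2: the 2×2 matrix C matches after relabeling.

W_19-reps of the 5 weights in Ā_19 (same 2-coord order as C):

  [1] (16, 2) · [2] (0, 13) · [3] (16, 2) · [4] (16, 2) · [5] (16, 2)

The 5 indices split into 2 linkage classes (same alcove rep ⇔ same W_19-dot-orbit):

[[1, 3, 4, 5], [2]]


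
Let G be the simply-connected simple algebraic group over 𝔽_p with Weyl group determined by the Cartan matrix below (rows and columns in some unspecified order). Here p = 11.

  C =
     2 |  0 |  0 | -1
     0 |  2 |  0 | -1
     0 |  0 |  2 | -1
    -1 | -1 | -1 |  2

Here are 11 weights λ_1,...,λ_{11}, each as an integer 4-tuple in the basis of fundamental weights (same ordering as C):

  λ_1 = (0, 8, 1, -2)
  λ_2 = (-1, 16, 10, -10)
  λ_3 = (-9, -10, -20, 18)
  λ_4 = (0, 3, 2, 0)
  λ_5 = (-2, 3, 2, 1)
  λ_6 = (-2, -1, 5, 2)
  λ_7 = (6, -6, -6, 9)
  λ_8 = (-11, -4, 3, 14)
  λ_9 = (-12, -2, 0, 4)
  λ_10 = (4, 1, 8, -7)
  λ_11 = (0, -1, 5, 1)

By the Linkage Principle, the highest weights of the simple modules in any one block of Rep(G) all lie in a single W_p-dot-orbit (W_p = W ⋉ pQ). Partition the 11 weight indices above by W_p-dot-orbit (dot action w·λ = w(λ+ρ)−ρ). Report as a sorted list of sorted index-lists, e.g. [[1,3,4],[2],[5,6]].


Type D_4, rank 4, |W|=192; reorder rows/cols to standard.

Alcove-folded reps (p=11, 11 weights, presented ϖ-order):

  1: (0, 8, 1, 1)
  2: (1, 0, 6, 2)
  3: (1, 0, 6, 2)
  4: (1, 4, 3, 1)
  5: (1, 4, 3, 1)
  6: (1, 0, 6, 2)
  7: (1, 1, 1, 4)
  8: (1, 4, 3, 1)
  9: (1, 1, 1, 4)
  10: (1, 4, 3, 1)
  11: (1, 0, 6, 2)

Grouping the 11 weights by Ā_11-representative: 4 linkage classes.

[[1], [2, 3, 6, 11], [4, 5, 8, 10], [7, 9]]


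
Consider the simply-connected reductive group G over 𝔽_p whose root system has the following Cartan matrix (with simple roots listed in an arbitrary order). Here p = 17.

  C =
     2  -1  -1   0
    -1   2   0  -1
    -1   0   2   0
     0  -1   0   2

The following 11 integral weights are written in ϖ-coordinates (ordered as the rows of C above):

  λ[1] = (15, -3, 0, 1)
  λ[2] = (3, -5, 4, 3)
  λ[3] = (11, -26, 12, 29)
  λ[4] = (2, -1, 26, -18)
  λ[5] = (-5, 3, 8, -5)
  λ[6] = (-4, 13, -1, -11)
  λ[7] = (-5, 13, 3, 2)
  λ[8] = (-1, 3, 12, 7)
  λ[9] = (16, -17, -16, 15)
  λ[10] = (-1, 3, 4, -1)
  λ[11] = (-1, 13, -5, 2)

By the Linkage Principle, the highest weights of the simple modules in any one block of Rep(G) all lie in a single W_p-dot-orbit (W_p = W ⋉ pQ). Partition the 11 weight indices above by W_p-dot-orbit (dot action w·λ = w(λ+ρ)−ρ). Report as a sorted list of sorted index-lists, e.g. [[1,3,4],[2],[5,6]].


Type A_4, rank 4, |W|=120; reorder rows/cols to standard.

Each λ_j+ρ reduced to Ā_17; 4-tuples below use C's row order:

  [1] (14, 2, 1, 0) · [2] (0, 4, 5, 0) · [3] (0, 4, 5, 0) · [4] (4, 10, 0, 3) · [5] (0, 4, 5, 0) · [6] (0, 1, 3, 10) · [7] (4, 10, 0, 3) · [8] (0, 4, 5, 0) · [9] (14, 2, 1, 0) · [10] (0, 4, 5, 0) · [11] (4, 10, 0, 3)

The 11 indices split into 4 linkage classes (same alcove rep ⇔ same W_17-dot-orbit):

[[1, 9], [2, 3, 5, 8, 10], [4, 7, 11], [6]]


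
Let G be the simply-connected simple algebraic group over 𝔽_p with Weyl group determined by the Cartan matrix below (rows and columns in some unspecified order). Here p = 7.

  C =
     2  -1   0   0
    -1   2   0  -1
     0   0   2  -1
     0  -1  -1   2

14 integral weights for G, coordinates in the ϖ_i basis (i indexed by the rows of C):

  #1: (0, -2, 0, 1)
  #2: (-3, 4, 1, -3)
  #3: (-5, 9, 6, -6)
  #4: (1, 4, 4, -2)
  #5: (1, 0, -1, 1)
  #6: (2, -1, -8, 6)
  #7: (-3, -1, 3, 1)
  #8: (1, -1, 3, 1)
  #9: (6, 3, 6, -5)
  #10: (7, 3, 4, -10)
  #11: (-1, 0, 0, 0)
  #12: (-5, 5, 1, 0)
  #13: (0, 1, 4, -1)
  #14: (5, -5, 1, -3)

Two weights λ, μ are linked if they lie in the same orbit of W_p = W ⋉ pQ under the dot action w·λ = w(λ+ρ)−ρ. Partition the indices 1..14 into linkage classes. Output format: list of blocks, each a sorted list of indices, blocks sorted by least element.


Type A_4, rank 4, |W|=120; reorder rows/cols to standard.

Each λ_j+ρ reduced to Ā_7; 4-tuples below use C's row order:

  λ_1 → (0, 1, 1, 1)
  λ_2 → (2, 1, 0, 2)
  λ_3 → (1, 0, 3, 2)
  λ_4 → (2, 2, 0, 1)
  λ_5 → (2, 1, 0, 2)
  λ_6 → (0, 0, 4, 0)
  λ_7 → (0, 2, 4, 0)
  λ_8 → (1, 0, 3, 2)
  λ_9 → (0, 0, 4, 0)
  λ_10 → (2, 2, 0, 1)
  λ_11 → (0, 1, 1, 1)
  λ_12 → (2, 2, 0, 1)
  λ_13 → (0, 2, 4, 0)
  λ_14 → (0, 2, 4, 0)

Grouping the 14 weights by Ā_7-representative: 6 linkage classes.

[[1, 11], [2, 5], [3, 8], [4, 10, 12], [6, 9], [7, 13, 14]]


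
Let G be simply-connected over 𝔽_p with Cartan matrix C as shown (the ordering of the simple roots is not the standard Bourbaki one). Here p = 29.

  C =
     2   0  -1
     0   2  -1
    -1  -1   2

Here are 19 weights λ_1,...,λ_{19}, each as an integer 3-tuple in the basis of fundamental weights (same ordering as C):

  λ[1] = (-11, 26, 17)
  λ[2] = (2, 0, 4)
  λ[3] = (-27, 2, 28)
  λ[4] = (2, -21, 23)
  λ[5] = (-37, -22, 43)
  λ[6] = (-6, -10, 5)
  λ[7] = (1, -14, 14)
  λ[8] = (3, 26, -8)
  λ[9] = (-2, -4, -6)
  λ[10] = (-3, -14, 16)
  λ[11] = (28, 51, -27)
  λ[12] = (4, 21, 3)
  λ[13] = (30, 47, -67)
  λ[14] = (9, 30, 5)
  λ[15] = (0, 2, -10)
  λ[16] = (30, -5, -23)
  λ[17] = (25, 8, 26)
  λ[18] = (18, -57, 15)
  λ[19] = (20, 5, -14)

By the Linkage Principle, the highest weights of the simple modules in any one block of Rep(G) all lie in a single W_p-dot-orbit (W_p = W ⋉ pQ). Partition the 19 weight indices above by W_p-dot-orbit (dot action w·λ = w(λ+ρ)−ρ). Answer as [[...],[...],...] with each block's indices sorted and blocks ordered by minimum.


Type A_3, rank 3, |W|=24; reorder rows/cols to standard.

Alcove-folded reps (p=29, 19 weights, presented ϖ-order):

  λ_1 → (6, 11, 2)
  λ_2 → (3, 1, 5)
  λ_3 → (23, 0, 3)
  λ_4 → (3, 20, 4)
  λ_5 → (8, 7, 6)
  λ_6 → (3, 1, 5)
  λ_7 → (2, 13, 2)
  λ_8 → (3, 20, 4)
  λ_9 → (3, 1, 5)
  λ_10 → (2, 13, 2)
  λ_11 → (23, 0, 3)
  λ_12 → (3, 20, 4)
  λ_13 → (6, 11, 2)
  λ_14 → (6, 11, 2)
  λ_15 → (3, 1, 5)
  λ_16 → (3, 20, 4)
  λ_17 → (3, 20, 4)
  λ_18 → (6, 11, 2)
  λ_19 → (8, 7, 6)

Grouping the 19 weights by Ā_29-representative: 6 linkage classes.

[[1, 13, 14, 18], [2, 6, 9, 15], [3, 11], [4, 8, 12, 16, 17], [5, 19], [7, 10]]


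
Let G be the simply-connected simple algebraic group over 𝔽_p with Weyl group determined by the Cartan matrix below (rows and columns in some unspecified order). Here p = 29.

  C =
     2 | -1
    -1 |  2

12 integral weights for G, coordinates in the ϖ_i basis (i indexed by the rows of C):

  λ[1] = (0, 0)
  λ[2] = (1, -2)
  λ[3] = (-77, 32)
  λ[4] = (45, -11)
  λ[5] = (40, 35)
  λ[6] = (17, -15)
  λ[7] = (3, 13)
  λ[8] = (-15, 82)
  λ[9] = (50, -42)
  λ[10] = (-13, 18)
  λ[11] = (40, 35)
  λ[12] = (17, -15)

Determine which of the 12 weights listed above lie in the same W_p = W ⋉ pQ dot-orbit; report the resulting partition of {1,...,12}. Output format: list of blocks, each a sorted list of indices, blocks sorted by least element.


Root system A_2: the 2×2 matrix C matches after relabeling.

Folding the 12 weights λ_j+ρ into Ā_29 (reps in the given 2-coord order):

    λ_1+ρ ↦ (1, 1)
    λ_2+ρ ↦ (1, 1)
    λ_3+ρ ↦ (4, 14)
    λ_4+ρ ↦ (12, 7)
    λ_5+ρ ↦ (12, 7)
    λ_6+ρ ↦ (4, 14)
    λ_7+ρ ↦ (4, 14)
    λ_8+ρ ↦ (4, 14)
    λ_9+ρ ↦ (12, 7)
    λ_10+ρ ↦ (12, 7)
    λ_11+ρ ↦ (12, 7)
    λ_12+ρ ↦ (4, 14)

These 12 weights hit 3 W_29-dot-orbits; sizes (2, 5, 5):

[[1, 2], [3, 6, 7, 8, 12], [4, 5, 9, 10, 11]]


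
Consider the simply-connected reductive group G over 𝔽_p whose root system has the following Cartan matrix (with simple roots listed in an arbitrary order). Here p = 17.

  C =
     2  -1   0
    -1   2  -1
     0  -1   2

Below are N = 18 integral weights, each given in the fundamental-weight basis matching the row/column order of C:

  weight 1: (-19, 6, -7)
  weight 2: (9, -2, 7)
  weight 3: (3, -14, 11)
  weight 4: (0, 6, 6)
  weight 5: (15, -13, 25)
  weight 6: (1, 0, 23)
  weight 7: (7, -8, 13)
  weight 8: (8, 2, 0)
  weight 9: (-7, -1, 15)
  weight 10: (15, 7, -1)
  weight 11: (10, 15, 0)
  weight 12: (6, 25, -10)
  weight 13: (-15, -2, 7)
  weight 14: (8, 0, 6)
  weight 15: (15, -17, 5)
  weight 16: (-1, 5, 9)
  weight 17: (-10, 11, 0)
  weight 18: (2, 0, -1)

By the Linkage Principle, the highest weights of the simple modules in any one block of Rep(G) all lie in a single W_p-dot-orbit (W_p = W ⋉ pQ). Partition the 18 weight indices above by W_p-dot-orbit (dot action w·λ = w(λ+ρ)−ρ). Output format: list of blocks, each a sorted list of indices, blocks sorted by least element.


Root system A_3: the 3×3 matrix C matches after relabeling.

W_17-reps of the 18 weights in Ā_17 (same 3-coord order as C):

  1: (0, 6, 10);  2: (9, 1, 7);  3: (9, 3, 1);  4: (1, 7, 7);  5: (9, 3, 1);  6: (1, 7, 7);  7: (1, 7, 7);  8: (9, 3, 1);  9: (0, 6, 10);  10: (9, 1, 7);  11: (0, 6, 10);  12: (9, 1, 7);  13: (1, 7, 7);  14: (9, 1, 7);  15: (0, 6, 10);  16: (0, 6, 10);  17: (9, 3, 1);  18: (3, 1, 0)

Linkage partition of the 18 weights (5 classes, p=17):

[[1, 9, 11, 15, 16], [2, 10, 12, 14], [3, 5, 8, 17], [4, 6, 7, 13], [18]]


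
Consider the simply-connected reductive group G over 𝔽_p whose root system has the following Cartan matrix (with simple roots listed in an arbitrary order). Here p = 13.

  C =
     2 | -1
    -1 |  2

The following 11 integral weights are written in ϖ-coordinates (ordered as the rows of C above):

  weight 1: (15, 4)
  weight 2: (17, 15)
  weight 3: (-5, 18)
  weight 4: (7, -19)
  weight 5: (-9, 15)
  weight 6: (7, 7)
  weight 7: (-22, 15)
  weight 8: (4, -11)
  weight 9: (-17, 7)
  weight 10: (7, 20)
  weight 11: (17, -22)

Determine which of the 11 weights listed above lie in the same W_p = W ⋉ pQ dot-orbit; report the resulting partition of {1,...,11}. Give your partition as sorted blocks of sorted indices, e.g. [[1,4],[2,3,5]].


Cartan matrix: type A_2 (|W|=6); un-permuting the 2 rows.

W_13-reps of the 11 weights in Ā_13 (same 2-coord order as C):

  λ_1+ρ ↦ (5, 3) · λ_2+ρ ↦ (5, 3) · λ_3+ρ ↦ (2, 7) · λ_4+ρ ↦ (5, 3) · λ_5+ρ ↦ (5, 5) · λ_6+ρ ↦ (5, 5) · λ_7+ρ ↦ (5, 3) · λ_8+ρ ↦ (5, 5) · λ_9+ρ ↦ (5, 5) · λ_10+ρ ↦ (5, 3) · λ_11+ρ ↦ (5, 5)

Partition of {1..11} into 3 W_13-dot-orbits:

[[1, 2, 4, 7, 10], [3], [5, 6, 8, 9, 11]]


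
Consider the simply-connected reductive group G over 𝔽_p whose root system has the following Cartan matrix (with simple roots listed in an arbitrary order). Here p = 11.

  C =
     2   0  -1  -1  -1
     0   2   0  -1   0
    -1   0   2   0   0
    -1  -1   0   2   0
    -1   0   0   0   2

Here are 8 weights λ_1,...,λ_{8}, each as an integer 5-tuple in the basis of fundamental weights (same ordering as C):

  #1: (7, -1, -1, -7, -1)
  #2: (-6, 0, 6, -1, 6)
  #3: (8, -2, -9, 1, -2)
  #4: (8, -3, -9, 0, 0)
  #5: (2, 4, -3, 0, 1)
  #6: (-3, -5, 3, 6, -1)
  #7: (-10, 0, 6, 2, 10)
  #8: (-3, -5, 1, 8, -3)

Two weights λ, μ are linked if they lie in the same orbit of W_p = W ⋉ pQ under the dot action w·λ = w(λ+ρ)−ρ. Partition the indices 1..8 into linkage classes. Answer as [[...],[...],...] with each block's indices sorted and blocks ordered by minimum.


Cartan matrix: type D_5 (|W|=1920); un-permuting the 5 rows.

Folding the 8 weights λ_j+ρ into Ā_11 (reps in the given 5-coord order):

  λ_1+ρ ↦ (2, 6, 0, 0, 0)
  λ_2+ρ ↦ (0, 4, 2, 1, 2)
  λ_3+ρ ↦ (0, 1, 8, 0, 1)
  λ_4+ρ ↦ (0, 1, 8, 0, 1)
  λ_5+ρ ↦ (0, 4, 2, 1, 2)
  λ_6+ρ ↦ (0, 4, 2, 1, 2)
  λ_7+ρ ↦ (0, 4, 2, 1, 2)
  λ_8+ρ ↦ (0, 4, 2, 1, 2)

3 distinct reps among the 8 weights ⇒ 3 W_11-linkage classes:

[[1], [2, 5, 6, 7, 8], [3, 4]]


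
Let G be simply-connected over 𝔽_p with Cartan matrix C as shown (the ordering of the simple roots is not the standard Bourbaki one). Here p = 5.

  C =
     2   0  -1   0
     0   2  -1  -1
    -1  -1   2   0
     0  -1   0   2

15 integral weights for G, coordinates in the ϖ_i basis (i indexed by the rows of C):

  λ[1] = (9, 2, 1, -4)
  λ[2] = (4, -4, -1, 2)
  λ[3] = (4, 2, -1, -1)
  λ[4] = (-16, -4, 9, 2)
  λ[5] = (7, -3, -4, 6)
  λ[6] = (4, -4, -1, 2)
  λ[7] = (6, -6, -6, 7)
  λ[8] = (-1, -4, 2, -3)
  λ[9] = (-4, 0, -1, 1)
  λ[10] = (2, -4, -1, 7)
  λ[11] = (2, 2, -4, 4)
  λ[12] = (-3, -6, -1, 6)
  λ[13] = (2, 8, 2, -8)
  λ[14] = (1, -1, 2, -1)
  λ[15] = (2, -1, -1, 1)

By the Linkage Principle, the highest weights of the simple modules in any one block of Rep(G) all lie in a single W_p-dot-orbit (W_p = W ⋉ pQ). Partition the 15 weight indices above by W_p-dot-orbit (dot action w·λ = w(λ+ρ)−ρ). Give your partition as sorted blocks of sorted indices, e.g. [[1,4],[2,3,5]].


C ↔ A_4 under row/col permutation; |W(A_4)| = 120.

Each λ_j+ρ reduced to Ā_5; 4-tuples below use C's row order:

    1: (3, 0, 0, 2)
    2: (2, 0, 3, 0)
    3: (2, 0, 0, 3)
    4: (2, 0, 3, 0)
    5: (2, 0, 0, 3)
    6: (2, 0, 3, 0)
    7: (2, 0, 0, 3)
    8: (2, 0, 0, 3)
    9: (0, 2, 1, 0)
    10: (3, 0, 0, 2)
    11: (3, 0, 0, 2)
    12: (3, 0, 0, 2)
    13: (0, 2, 1, 0)
    14: (2, 0, 3, 0)
    15: (3, 0, 0, 2)

The 15 indices split into 4 linkage classes (same alcove rep ⇔ same W_5-dot-orbit):

[[1, 10, 11, 12, 15], [2, 4, 6, 14], [3, 5, 7, 8], [9, 13]]


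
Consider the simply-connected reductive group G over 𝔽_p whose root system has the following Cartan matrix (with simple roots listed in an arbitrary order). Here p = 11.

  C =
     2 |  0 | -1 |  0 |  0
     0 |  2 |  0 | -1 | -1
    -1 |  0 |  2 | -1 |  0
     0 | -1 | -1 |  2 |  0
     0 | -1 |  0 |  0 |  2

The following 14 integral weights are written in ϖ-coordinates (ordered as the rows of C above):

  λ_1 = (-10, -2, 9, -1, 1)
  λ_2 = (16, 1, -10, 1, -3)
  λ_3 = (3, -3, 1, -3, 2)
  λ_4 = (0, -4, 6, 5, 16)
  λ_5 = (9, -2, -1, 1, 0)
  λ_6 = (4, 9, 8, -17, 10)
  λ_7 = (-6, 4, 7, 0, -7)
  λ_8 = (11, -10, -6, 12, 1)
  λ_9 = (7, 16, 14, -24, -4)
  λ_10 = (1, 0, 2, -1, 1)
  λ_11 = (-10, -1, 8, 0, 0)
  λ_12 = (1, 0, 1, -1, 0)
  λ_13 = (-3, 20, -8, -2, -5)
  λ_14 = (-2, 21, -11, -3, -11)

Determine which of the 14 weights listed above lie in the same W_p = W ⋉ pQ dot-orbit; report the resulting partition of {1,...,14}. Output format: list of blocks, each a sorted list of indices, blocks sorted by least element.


Dynkin diagram of C (from the 8 off-diagonal −1 entries): A_5.

Each λ_j+ρ reduced to Ā_11; 5-tuples below use C's row order:

  1: (9, 0, 0, 1, 1) · 2: (2, 1, 2, 0, 1) · 3: (2, 1, 2, 0, 1) · 4: (2, 1, 3, 0, 2) · 5: (9, 0, 0, 1, 1) · 6: (2, 1, 3, 0, 2) · 7: (2, 1, 3, 0, 2) · 8: (2, 1, 2, 0, 1) · 9: (2, 1, 3, 0, 2) · 10: (2, 1, 3, 0, 2) · 11: (9, 0, 0, 1, 1) · 12: (2, 1, 2, 0, 1) · 13: (2, 1, 2, 0, 1) · 14: (9, 0, 0, 1, 1)

Grouping the 14 weights by Ā_11-representative: 3 linkage classes.

[[1, 5, 11, 14], [2, 3, 8, 12, 13], [4, 6, 7, 9, 10]]


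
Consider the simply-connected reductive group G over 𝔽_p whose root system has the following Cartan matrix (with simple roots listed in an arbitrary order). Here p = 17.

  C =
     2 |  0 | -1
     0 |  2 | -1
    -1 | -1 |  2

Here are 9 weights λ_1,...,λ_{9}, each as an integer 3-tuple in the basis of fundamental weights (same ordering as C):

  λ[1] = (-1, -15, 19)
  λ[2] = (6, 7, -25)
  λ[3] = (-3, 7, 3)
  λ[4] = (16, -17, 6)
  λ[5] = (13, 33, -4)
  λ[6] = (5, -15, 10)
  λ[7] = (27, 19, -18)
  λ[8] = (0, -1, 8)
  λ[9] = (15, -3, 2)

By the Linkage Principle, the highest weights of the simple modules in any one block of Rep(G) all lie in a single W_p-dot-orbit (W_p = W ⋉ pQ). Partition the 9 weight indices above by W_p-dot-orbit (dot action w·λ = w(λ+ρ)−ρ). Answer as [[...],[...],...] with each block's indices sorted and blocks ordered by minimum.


Root system A_3: the 3×3 matrix C matches after relabeling.

W_17-reps of the 9 weights in Ā_17 (same 3-coord order as C):

    1: (3, 11, 3)
    2: (1, 0, 9)
    3: (2, 8, 2)
    4: (1, 0, 9)
    5: (3, 11, 3)
    6: (3, 11, 3)
    7: (3, 11, 3)
    8: (1, 0, 9)
    9: (14, 0, 1)

4 distinct reps among the 9 weights ⇒ 4 W_17-linkage classes:

[[1, 5, 6, 7], [2, 4, 8], [3], [9]]


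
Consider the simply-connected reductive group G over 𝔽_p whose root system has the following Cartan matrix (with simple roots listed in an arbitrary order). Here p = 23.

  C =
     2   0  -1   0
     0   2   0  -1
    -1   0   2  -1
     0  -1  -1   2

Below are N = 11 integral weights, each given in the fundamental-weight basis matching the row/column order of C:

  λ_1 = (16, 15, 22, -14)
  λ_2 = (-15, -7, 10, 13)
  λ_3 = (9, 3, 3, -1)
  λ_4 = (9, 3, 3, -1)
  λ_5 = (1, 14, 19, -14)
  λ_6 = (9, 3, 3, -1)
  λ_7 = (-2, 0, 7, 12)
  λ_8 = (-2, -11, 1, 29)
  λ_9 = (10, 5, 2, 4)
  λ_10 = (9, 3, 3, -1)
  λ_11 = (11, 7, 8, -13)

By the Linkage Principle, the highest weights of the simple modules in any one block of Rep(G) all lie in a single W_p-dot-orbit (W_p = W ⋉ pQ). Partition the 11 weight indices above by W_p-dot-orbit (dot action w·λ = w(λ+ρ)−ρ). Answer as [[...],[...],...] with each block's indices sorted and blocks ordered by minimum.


Type A_4, rank 4, |W|=120; reorder rows/cols to standard.

Ā_23 reps of the 11 weights (A_4, coords as presented):

  1: (3, 13, 3, 4)
  2: (9, 4, 3, 5)
  3: (10, 4, 4, 0)
  4: (10, 4, 4, 0)
  5: (1, 1, 7, 13)
  6: (10, 4, 4, 0)
  7: (1, 1, 7, 13)
  8: (1, 1, 7, 13)
  9: (9, 4, 3, 5)
  10: (10, 4, 4, 0)
  11: (9, 4, 3, 5)

Partition of {1..11} into 4 W_23-dot-orbits:

[[1], [2, 9, 11], [3, 4, 6, 10], [5, 7, 8]]


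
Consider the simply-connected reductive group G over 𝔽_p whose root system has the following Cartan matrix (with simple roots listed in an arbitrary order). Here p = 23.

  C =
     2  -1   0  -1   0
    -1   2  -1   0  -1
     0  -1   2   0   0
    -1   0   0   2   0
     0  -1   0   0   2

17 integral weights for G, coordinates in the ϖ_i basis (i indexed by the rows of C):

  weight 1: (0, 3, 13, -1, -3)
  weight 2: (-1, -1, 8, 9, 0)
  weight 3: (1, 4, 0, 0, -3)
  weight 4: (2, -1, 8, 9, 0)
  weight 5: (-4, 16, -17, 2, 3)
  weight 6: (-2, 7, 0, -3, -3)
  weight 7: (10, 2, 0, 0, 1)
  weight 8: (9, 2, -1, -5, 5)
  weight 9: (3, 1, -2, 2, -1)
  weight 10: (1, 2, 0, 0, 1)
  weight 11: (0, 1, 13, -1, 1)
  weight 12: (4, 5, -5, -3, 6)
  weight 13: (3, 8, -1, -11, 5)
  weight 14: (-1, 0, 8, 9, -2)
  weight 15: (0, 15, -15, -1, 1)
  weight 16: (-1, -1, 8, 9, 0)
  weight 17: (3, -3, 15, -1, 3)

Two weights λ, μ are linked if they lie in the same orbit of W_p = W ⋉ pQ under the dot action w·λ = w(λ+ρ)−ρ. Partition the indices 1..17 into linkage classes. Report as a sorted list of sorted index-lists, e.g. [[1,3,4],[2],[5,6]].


C ↔ D_5 under row/col permutation; |W(D_5)| = 1920.

W_23-reps of the 17 weights in Ā_23 (same 5-coord order as C):

  λ_1 → (1, 2, 14, 0, 2);  λ_2 → (0, 0, 9, 10, 1);  λ_3 → (2, 3, 1, 1, 2);  λ_4 → (0, 0, 9, 10, 1);  λ_5 → (1, 2, 14, 0, 2);  λ_6 → (2, 3, 1, 1, 2);  λ_7 → (2, 3, 1, 1, 2);  λ_8 → (1, 3, 0, 4, 6);  λ_9 → (4, 1, 1, 3, 0);  λ_10 → (2, 3, 1, 1, 2);  λ_11 → (1, 2, 14, 0, 2);  λ_12 → (3, 2, 4, 2, 7);  λ_13 → (1, 3, 0, 4, 6);  λ_14 → (0, 0, 9, 10, 1);  λ_15 → (1, 2, 14, 0, 2);  λ_16 → (0, 0, 9, 10, 1);  λ_17 → (1, 2, 14, 0, 2)

6 distinct reps among the 17 weights ⇒ 6 W_23-linkage classes:

[[1, 5, 11, 15, 17], [2, 4, 14, 16], [3, 6, 7, 10], [8, 13], [9], [12]]


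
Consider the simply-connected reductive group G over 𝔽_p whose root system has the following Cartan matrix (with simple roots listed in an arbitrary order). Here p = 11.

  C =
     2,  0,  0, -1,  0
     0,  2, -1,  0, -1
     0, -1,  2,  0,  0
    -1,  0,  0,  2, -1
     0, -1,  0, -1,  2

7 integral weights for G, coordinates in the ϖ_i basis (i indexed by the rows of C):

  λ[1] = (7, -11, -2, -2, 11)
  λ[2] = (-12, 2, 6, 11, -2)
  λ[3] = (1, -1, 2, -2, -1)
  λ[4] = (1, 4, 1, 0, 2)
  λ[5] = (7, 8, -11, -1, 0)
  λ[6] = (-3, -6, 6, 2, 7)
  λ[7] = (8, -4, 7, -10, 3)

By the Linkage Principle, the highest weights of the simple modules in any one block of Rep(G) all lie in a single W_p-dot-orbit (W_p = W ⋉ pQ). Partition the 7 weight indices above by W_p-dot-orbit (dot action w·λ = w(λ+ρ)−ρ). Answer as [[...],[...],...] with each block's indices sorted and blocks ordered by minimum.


Cartan matrix: type A_5 (|W|=720); un-permuting the 5 rows.

Ā_11 reps of the 7 weights (A_5, coords as presented):

  λ_1 → (1, 1, 2, 0, 0);  λ_2 → (1, 1, 2, 0, 0);  λ_3 → (1, 1, 2, 0, 0);  λ_4 → (0, 5, 0, 1, 3);  λ_5 → (1, 1, 2, 0, 0);  λ_6 → (0, 5, 0, 1, 3);  λ_7 → (0, 5, 0, 1, 3)

The 7 indices split into 2 linkage classes (same alcove rep ⇔ same W_11-dot-orbit):

[[1, 2, 3, 5], [4, 6, 7]]


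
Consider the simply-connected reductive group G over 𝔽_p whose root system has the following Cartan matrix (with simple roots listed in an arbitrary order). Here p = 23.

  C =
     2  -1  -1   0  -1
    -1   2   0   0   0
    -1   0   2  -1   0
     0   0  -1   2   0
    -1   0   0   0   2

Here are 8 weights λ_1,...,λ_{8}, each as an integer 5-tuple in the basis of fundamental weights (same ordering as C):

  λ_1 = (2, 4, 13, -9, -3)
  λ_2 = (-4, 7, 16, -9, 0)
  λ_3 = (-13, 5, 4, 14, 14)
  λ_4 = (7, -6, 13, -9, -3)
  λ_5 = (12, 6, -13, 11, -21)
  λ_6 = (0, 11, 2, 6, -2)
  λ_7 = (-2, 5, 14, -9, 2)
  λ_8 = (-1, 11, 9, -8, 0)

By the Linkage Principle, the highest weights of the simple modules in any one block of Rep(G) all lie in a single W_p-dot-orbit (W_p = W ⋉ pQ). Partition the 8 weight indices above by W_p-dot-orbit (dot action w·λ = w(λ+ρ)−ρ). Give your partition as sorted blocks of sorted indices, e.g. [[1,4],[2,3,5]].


D_5 Cartan matrix, 5 simple roots permuted; ρ=(1,1,1,1,1).

Each λ_j+ρ reduced to Ā_23; 5-tuples below use C's row order:

  [1] (1, 5, 0, 8, 2) · [2] (1, 5, 0, 8, 2) · [3] (1, 5, 0, 8, 2) · [4] (1, 5, 0, 8, 2) · [5] (0, 12, 0, 7, 1) · [6] (0, 12, 0, 7, 1) · [7] (1, 5, 0, 8, 2) · [8] (0, 12, 0, 7, 1)

Partition of {1..8} into 2 W_23-dot-orbits:

[[1, 2, 3, 4, 7], [5, 6, 8]]


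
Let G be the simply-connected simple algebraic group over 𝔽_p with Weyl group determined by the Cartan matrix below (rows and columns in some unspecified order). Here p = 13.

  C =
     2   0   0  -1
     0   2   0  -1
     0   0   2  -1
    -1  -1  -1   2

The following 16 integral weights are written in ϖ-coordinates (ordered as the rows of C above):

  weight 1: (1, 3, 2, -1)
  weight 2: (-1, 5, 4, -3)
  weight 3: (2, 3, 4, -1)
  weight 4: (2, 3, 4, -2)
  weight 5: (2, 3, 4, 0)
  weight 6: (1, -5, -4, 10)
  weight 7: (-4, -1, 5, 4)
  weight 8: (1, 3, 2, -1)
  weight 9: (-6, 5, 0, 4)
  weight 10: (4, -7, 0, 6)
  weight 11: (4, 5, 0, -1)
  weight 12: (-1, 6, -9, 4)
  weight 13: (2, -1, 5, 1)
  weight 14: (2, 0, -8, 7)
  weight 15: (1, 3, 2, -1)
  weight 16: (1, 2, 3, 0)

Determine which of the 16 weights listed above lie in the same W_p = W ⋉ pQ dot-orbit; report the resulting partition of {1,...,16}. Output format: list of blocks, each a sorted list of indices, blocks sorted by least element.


Root system D_4: the 4×4 matrix C matches after relabeling.

Each λ_j+ρ reduced to Ā_13; 4-tuples below use C's row order:

  1: (2, 4, 3, 0);  2: (2, 4, 3, 0);  3: (3, 4, 5, 0);  4: (2, 3, 4, 1);  5: (3, 4, 5, 0);  6: (2, 4, 3, 0);  7: (3, 0, 6, 2);  8: (2, 4, 3, 0);  9: (5, 6, 1, 0);  10: (5, 6, 1, 0);  11: (5, 6, 1, 0);  12: (3, 4, 5, 0);  13: (3, 0, 6, 2);  14: (3, 1, 7, 1);  15: (2, 4, 3, 0);  16: (2, 3, 4, 1)

6 distinct reps among the 16 weights ⇒ 6 W_13-linkage classes:

[[1, 2, 6, 8, 15], [3, 5, 12], [4, 16], [7, 13], [9, 10, 11], [14]]


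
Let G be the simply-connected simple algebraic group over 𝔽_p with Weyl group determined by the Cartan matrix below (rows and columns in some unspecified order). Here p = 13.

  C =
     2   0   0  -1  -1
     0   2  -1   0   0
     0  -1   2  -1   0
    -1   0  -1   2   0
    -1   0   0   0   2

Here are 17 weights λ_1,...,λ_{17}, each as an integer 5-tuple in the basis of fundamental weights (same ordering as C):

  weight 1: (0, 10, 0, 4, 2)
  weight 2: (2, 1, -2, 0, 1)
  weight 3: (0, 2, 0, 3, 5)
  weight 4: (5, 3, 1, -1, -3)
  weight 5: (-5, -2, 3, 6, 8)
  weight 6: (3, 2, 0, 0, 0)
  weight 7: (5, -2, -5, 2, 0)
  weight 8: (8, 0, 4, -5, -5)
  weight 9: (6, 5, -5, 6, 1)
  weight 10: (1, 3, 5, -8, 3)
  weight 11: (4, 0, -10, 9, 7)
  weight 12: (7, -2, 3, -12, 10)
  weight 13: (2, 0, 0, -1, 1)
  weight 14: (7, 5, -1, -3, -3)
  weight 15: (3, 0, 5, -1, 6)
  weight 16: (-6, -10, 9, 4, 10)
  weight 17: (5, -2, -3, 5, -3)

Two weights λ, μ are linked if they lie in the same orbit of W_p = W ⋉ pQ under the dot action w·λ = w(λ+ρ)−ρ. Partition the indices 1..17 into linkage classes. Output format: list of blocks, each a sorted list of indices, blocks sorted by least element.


C ↔ A_5 under row/col permutation; |W(A_5)| = 720.

Folding the 17 weights λ_j+ρ into Ā_13 (reps in the given 5-coord order):

  λ_1+ρ ↦ (4, 3, 1, 1, 1) · λ_2+ρ ↦ (3, 1, 1, 0, 2) · λ_3+ρ ↦ (1, 1, 1, 4, 4) · λ_4+ρ ↦ (4, 4, 2, 0, 2) · λ_5+ρ ↦ (4, 2, 1, 3, 2) · λ_6+ρ ↦ (4, 3, 1, 1, 1) · λ_7+ρ ↦ (4, 3, 1, 1, 1) · λ_8+ρ ↦ (1, 1, 1, 4, 4) · λ_9+ρ ↦ (4, 2, 1, 3, 2) · λ_10+ρ ↦ (4, 3, 1, 1, 1) · λ_11+ρ ↦ (3, 1, 1, 0, 2) · λ_12+ρ ↦ (3, 1, 1, 0, 2) · λ_13+ρ ↦ (3, 1, 1, 0, 2) · λ_14+ρ ↦ (4, 4, 2, 0, 2) · λ_15+ρ ↦ (4, 4, 2, 0, 2) · λ_16+ρ ↦ (3, 1, 1, 0, 2) · λ_17+ρ ↦ (4, 2, 1, 3, 2)

5 distinct reps among the 17 weights ⇒ 5 W_13-linkage classes:

[[1, 6, 7, 10], [2, 11, 12, 13, 16], [3, 8], [4, 14, 15], [5, 9, 17]]
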